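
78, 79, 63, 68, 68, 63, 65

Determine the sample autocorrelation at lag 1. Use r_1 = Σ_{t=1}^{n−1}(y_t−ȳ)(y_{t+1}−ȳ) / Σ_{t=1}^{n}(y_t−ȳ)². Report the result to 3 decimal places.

Mean ȳ = (78 + 79 + 63 + 68 + 68 + 63 + 65)/7 = 69.1429
Σ(y_t−ȳ)(y_{t+1}−ȳ) = (87.3061) + (-60.5510) + (7.0204) + (1.3061) + (7.0204) + (25.4490) = 67.5510
Denominator Σ(y_t−ȳ)² = 270.8571
r_1 = 67.5510 / 270.8571 = 0.249

0.249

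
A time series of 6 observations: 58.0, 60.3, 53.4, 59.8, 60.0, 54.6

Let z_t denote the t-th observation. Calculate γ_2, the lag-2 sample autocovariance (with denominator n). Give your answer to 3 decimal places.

-2.045

Mean z̄ = (58.0 + 60.3 + 53.4 + 59.8 + 60.0 + 54.6)/6 = 57.6833
Σ_{t=1}^{4}(z_t−z̄)(z_{t+2}−z̄) = -12.2672
γ_2 = -12.2672 / 6 = -2.045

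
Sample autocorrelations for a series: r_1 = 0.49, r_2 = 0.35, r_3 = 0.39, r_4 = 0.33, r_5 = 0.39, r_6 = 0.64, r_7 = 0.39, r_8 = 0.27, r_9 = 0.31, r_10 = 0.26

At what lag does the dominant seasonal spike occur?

6

The largest autocorrelation is r_6 = 0.64; the remaining lags stay at or below 0.49. The elevated value at lag 1 (0.49), dropping to 0.35 at lag 2, reflects decaying short-term dependence rather than seasonality.
The dominant spike at lag 6 indicates a seasonal period of 6.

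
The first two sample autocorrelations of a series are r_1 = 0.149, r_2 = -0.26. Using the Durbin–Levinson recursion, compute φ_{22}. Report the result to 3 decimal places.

-0.289

φ_{22} = (r_2 − r_1²) / (1 − r_1²)
r_1² = (0.149)² = 0.022201
Numerator = -0.26 − 0.0222 = -0.2822; denominator = 1 − 0.0222 = 0.9778
φ_{22} = -0.2822 / 0.9778 = -0.289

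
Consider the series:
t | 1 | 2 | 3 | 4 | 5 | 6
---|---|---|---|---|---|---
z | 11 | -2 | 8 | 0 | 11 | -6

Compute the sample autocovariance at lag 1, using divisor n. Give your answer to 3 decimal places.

-29.963

Mean z̄ = (11 − 2 + 8 + 0 + 11 − 6)/6 = 3.6667
Deviations: 7.3333, -5.6667, 4.3333, -3.6667, 7.3333, -9.6667
Σ_{t=1}^{5}(z_t−z̄)(z_{t+1}−z̄) = -179.7778
γ_1 = -179.7778 / 6 = -29.963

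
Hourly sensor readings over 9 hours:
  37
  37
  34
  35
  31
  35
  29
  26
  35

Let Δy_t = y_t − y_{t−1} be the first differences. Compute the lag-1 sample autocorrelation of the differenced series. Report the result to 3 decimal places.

First differences Δy: 0, -3, 1, -4, 4, -6, -3, 9
Mean of differences = -0.2500
Numerator Σ(Δy_t−Δȳ)(Δy_{t+1}−Δȳ) = -58.8125
Denominator Σ(Δy_t−Δȳ)² = 167.5000
r_1(Δy) = -58.8125 / 167.5000 = -0.351

-0.351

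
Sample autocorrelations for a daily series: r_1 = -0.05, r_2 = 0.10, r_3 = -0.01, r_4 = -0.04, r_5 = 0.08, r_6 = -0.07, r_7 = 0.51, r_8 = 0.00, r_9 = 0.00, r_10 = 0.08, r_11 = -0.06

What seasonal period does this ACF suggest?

The largest autocorrelation is r_7 = 0.51; the remaining lags stay at or below 0.10.
The dominant spike at lag 7 indicates a seasonal period of 7.

7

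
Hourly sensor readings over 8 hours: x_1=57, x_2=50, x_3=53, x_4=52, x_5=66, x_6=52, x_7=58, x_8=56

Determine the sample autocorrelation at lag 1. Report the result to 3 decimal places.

Mean x̄ = (57 + 50 + 53 + 52 + 66 + 52 + 58 + 56)/8 = 55.5000
Numerator Σ_{t=1}^{7}(x_t−x̄)(x_{t+1}−x̄) = -66.7500
Denominator Σ(x_t−x̄)² = 180.0000
r_1 = -66.7500 / 180.0000 = -0.371

-0.371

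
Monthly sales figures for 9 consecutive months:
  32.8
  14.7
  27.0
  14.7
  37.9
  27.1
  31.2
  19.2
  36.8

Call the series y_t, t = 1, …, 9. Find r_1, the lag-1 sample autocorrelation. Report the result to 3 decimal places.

-0.502

Mean ȳ = (32.8 + 14.7 + 27.0 + 14.7 + 37.9 + 27.1 + 31.2 + 19.2 + 36.8)/9 = 26.8222
Numerator Σ_{t=1}^{8}(y_t−ȳ)(y_{t+1}−ȳ) = -316.1894
Denominator Σ(y_t−ȳ)² = 629.2756
r_1 = -316.1894 / 629.2756 = -0.502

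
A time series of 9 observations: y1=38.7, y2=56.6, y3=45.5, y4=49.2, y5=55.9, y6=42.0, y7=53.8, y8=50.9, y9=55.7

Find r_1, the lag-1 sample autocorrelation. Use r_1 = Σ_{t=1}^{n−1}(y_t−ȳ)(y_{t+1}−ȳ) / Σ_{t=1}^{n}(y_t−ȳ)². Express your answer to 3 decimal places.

-0.513

Mean ȳ = (38.7 + 56.6 + 45.5 + 49.2 + 55.9 + 42.0 + 53.8 + 50.9 + 55.7)/9 = 49.8111
Numerator Σ_{t=1}^{8}(y_t−ȳ)(y_{t+1}−ȳ) = -173.7490
Denominator Σ(y_t−ȳ)² = 338.3689
r_1 = -173.7490 / 338.3689 = -0.513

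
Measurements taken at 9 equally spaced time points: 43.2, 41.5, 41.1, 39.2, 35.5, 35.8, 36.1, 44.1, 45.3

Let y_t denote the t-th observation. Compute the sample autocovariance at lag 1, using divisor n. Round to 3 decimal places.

Mean ȳ = (43.2 + 41.5 + 41.1 + 39.2 + 35.5 + 35.8 + 36.1 + 44.1 + 45.3)/9 = 40.2000
Σ_{t=1}^{8}(y_t−ȳ)(y_{t+1}−ȳ) = 51.4900
γ_1 = 51.4900 / 9 = 5.721

5.721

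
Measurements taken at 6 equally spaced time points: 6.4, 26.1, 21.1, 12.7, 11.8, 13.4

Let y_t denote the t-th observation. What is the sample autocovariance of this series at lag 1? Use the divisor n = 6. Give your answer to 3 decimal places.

-5.381

Mean ȳ = (6.4 + 26.1 + 21.1 + 12.7 + 11.8 + 13.4)/6 = 15.2500
Σ_{t=1}^{5}(y_t−ȳ)(y_{t+1}−ȳ) = -32.2875
γ_1 = -32.2875 / 6 = -5.381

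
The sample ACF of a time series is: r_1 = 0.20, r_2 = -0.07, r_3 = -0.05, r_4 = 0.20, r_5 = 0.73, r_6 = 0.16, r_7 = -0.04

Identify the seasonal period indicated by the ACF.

The largest autocorrelation is r_5 = 0.73; the remaining lags stay at or below 0.20.
The dominant spike at lag 5 indicates a seasonal period of 5.

5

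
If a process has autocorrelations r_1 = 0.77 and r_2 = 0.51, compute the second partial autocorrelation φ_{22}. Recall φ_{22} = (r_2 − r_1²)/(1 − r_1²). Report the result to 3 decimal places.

-0.204

φ_{22} = (r_2 − r_1²) / (1 − r_1²)
r_1² = (0.77)² = 0.5929
Numerator = 0.51 − 0.5929 = -0.0829; denominator = 1 − 0.5929 = 0.4071
φ_{22} = -0.0829 / 0.4071 = -0.204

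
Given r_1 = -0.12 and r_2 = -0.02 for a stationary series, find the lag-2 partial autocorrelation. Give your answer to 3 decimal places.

φ_{22} = (r_2 − r_1²) / (1 − r_1²)
r_1² = (-0.12)² = 0.0144
Numerator = -0.02 − 0.0144 = -0.0344; denominator = 1 − 0.0144 = 0.9856
φ_{22} = -0.0344 / 0.9856 = -0.035

-0.035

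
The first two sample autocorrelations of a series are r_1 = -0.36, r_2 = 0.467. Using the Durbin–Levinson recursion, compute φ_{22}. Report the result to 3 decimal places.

0.388

φ_{22} = (r_2 − r_1²) / (1 − r_1²)
r_1² = (-0.36)² = 0.1296
Numerator = 0.467 − 0.1296 = 0.3374; denominator = 1 − 0.1296 = 0.8704
φ_{22} = 0.3374 / 0.8704 = 0.388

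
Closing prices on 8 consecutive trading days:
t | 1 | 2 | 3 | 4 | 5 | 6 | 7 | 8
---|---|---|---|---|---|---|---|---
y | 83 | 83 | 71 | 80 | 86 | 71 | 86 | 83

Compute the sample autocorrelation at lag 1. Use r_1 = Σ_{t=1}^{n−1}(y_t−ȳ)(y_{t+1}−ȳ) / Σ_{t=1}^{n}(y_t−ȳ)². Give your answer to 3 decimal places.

Mean ȳ = (83 + 83 + 71 + 80 + 86 + 71 + 86 + 83)/8 = 80.3750
Σ(y_t−ȳ)(y_{t+1}−ȳ) = (6.8906) + (-24.6094) + (3.5156) + (-2.1094) + (-52.7344) + (-52.7344) + (14.7656) = -107.0156
Denominator Σ(y_t−ȳ)² = 259.8750
r_1 = -107.0156 / 259.8750 = -0.412

-0.412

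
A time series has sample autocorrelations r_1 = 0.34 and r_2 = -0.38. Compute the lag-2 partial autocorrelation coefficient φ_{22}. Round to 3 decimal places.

-0.560

φ_{22} = (r_2 − r_1²) / (1 − r_1²)
r_1² = (0.34)² = 0.1156
Numerator = -0.38 − 0.1156 = -0.4956; denominator = 1 − 0.1156 = 0.8844
φ_{22} = -0.4956 / 0.8844 = -0.560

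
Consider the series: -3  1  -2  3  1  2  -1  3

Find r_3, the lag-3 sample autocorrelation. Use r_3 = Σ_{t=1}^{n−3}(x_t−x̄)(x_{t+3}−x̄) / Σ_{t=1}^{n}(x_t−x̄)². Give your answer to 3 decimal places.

-0.410

Mean x̄ = (-3 + 1 − 2 + 3 + 1 + 2 − 1 + 3)/8 = 0.5000
Deviations from mean: -3.5000, 0.5000, -2.5000, 2.5000, 0.5000, 1.5000, -1.5000, 2.5000
Σ(x_t−x̄)(x_{t+3}−x̄) = (-8.7500) + (0.2500) + (-3.7500) + (-3.7500) + (1.2500) = -14.7500
Denominator Σ(x_t−x̄)² = 36.0000
r_3 = -14.7500 / 36.0000 = -0.410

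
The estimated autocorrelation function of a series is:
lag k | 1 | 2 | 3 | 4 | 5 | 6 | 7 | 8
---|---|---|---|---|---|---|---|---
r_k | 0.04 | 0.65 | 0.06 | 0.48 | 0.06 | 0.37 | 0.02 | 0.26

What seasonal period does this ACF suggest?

2

The largest autocorrelation is r_2 = 0.65, with weaker echoes at lags 4 (0.48), 6 (0.37) and 8 (0.26); the remaining lags stay at or below 0.06.
The dominant spike at lag 2 indicates a seasonal period of 2.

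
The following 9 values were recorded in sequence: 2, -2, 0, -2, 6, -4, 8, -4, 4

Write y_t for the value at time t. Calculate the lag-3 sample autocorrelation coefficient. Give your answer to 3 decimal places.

Mean ȳ = (2 − 2 + 0 − 2 + 6 − 4 + 8 − 4 + 4)/9 = 0.8889
Numerator Σ_{t=1}^{6}(y_t−ȳ)(y_{t+3}−ȳ) = -74.3704
Denominator Σ(y_t−ȳ)² = 152.8889
r_3 = -74.3704 / 152.8889 = -0.486

-0.486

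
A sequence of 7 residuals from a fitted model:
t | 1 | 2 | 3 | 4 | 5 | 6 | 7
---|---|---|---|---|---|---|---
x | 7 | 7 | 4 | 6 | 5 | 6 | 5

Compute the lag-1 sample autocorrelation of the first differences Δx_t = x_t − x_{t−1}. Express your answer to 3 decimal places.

-0.681

First differences Δx: 0, -3, 2, -1, 1, -1
Mean of differences = -0.3333
Numerator Σ(Δx_t−Δx̄)(Δx_{t+1}−Δx̄) = -10.4444
Denominator Σ(Δx_t−Δx̄)² = 15.3333
r_1(Δx) = -10.4444 / 15.3333 = -0.681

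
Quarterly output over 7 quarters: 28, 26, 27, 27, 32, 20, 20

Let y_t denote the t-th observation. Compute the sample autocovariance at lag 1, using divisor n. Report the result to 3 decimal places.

Mean ȳ = (28 + 26 + 27 + 27 + 32 + 20 + 20)/7 = 25.7143
Deviations: 2.2857, 0.2857, 1.2857, 1.2857, 6.2857, -5.7143, -5.7143
Σ_{t=1}^{6}(y_t−ȳ)(y_{t+1}−ȳ) = 7.4898
γ_1 = 7.4898 / 7 = 1.070

1.070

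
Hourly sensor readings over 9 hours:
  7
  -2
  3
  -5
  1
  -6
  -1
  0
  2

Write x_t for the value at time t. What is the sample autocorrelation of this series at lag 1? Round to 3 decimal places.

Mean x̄ = (7 − 2 + 3 − 5 + 1 − 6 − 1 + 0 + 2)/9 = -0.1111
Numerator Σ_{t=1}^{8}(x_t−x̄)(x_{t+1}−x̄) = -41.1235
Denominator Σ(x_t−x̄)² = 128.8889
r_1 = -41.1235 / 128.8889 = -0.319

-0.319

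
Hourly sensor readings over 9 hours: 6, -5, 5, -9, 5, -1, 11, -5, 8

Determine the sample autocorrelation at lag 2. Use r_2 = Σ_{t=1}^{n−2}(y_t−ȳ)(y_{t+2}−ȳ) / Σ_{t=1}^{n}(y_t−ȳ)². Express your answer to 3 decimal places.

0.617

Mean ȳ = (6 − 5 + 5 − 9 + 5 − 1 + 11 − 5 + 8)/9 = 1.6667
Numerator Σ_{t=1}^{7}(y_t−ȳ)(y_{t+2}−ȳ) = 233.1111
Denominator Σ(y_t−ȳ)² = 378.0000
r_2 = 233.1111 / 378.0000 = 0.617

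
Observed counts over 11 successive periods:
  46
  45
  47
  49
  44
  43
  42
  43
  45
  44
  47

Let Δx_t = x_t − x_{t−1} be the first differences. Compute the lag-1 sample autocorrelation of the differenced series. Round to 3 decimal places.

-0.116

First differences Δx: -1, 2, 2, -5, -1, -1, 1, 2, -1, 3
Mean of differences = 0.1000
Numerator Σ(Δx_t−Δx̄)(Δx_{t+1}−Δx̄) = -5.9100
Denominator Σ(Δx_t−Δx̄)² = 50.9000
r_1(Δx) = -5.9100 / 50.9000 = -0.116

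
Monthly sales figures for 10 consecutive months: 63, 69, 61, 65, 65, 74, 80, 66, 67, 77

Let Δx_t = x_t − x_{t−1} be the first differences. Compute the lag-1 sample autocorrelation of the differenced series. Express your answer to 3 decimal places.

-0.223

First differences Δx: 6, -8, 4, 0, 9, 6, -14, 1, 10
Mean of differences = 1.5556
Numerator Σ(Δx_t−Δx̄)(Δx_{t+1}−Δx̄) = -113.3086
Denominator Σ(Δx_t−Δx̄)² = 508.2222
r_1(Δx) = -113.3086 / 508.2222 = -0.223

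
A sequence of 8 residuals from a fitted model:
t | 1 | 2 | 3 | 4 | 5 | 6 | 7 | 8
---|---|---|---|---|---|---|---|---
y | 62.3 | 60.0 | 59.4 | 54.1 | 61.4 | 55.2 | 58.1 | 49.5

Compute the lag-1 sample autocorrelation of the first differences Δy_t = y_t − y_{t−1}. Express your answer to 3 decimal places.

First differences Δy: -2.3, -0.6, -5.3, 7.3, -6.2, 2.9, -8.6
Mean of differences = -1.8286
Numerator Σ(Δy_t−Δȳ)(Δy_{t+1}−Δȳ) = -129.1280
Denominator Σ(Δy_t−Δȳ)² = 184.4343
r_1(Δy) = -129.1280 / 184.4343 = -0.700

-0.700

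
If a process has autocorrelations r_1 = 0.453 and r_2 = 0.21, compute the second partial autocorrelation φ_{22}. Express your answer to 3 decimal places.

0.006

φ_{22} = (r_2 − r_1²) / (1 − r_1²)
r_1² = (0.453)² = 0.205209
Numerator = 0.21 − 0.2052 = 0.0048; denominator = 1 − 0.2052 = 0.7948
φ_{22} = 0.0048 / 0.7948 = 0.006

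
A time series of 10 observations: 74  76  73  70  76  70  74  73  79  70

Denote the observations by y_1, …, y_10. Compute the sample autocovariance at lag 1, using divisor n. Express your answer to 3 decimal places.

-3.975

Mean ȳ = (74 + 76 + 73 + 70 + 76 + 70 + 74 + 73 + 79 + 70)/10 = 73.5000
Σ_{t=1}^{9}(y_t−ȳ)(y_{t+1}−ȳ) = -39.7500
γ_1 = -39.7500 / 10 = -3.975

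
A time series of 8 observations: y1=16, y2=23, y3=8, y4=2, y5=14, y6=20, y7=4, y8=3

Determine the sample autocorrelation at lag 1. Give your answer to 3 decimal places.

0.092

Mean ȳ = (16 + 23 + 8 + 2 + 14 + 20 + 4 + 3)/8 = 11.2500
Deviations from mean: 4.7500, 11.7500, -3.2500, -9.2500, 2.7500, 8.7500, -7.2500, -8.2500
Numerator Σ_{t=1}^{7}(y_t−ȳ)(y_{t+1}−ȳ) = 42.6875
Denominator Σ(y_t−ȳ)² = 461.5000
r_1 = 42.6875 / 461.5000 = 0.092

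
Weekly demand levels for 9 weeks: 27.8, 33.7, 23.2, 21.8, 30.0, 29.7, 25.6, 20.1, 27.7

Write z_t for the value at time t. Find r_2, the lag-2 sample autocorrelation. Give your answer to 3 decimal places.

Mean z̄ = (27.8 + 33.7 + 23.2 + 21.8 + 30.0 + 29.7 + 25.6 + 20.1 + 27.7)/9 = 26.6222
Σ(z_t−z̄)(z_{t+2}−z̄) = (-4.0306) + (-34.1306) + (-11.5595) + (-14.8417) + (-3.4528) + (-20.0740) + (-1.1017) = -89.1910
Denominator Σ(z_t−z̄)² = 152.0756
r_2 = -89.1910 / 152.0756 = -0.586

-0.586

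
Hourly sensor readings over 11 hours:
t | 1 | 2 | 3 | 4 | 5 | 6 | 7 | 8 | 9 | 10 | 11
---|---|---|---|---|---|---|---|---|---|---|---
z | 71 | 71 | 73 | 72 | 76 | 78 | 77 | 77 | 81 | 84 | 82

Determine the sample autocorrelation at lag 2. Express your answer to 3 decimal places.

0.347

Mean z̄ = (71 + 71 + 73 + 72 + 76 + 78 + 77 + 77 + 81 + 84 + 82)/11 = 76.5455
Numerator Σ_{t=1}^{9}(z_t−z̄)(z_{t+2}−z̄) = 70.3140
Denominator Σ(z_t−z̄)² = 202.7273
r_2 = 70.3140 / 202.7273 = 0.347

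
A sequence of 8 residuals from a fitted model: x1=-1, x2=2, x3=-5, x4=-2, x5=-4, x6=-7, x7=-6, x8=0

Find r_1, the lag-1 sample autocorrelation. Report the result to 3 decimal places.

0.065

Mean x̄ = (-1 + 2 − 5 − 2 − 4 − 7 − 6 + 0)/8 = -2.8750
Deviations from mean: 1.8750, 4.8750, -2.1250, 0.8750, -1.1250, -4.1250, -3.1250, 2.8750
Numerator Σ_{t=1}^{7}(x_t−x̄)(x_{t+1}−x̄) = 4.4844
Denominator Σ(x_t−x̄)² = 68.8750
r_1 = 4.4844 / 68.8750 = 0.065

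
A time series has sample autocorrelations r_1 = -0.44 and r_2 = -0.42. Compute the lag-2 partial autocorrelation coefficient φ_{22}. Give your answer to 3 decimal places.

φ_{22} = (r_2 − r_1²) / (1 − r_1²)
r_1² = (-0.44)² = 0.1936
Numerator = -0.42 − 0.1936 = -0.6136; denominator = 1 − 0.1936 = 0.8064
φ_{22} = -0.6136 / 0.8064 = -0.761

-0.761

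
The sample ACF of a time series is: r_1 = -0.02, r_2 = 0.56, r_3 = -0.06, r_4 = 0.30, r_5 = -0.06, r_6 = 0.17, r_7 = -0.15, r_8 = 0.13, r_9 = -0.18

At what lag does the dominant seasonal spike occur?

2

The largest autocorrelation is r_2 = 0.56, with weaker echoes at lags 4 (0.30) and 6 (0.17); the remaining lags stay at or below 0.13.
The dominant spike at lag 2 indicates a seasonal period of 2.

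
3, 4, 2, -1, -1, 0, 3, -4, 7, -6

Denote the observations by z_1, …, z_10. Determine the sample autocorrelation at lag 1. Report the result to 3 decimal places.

-0.518

Mean z̄ = (3 + 4 + 2 − 1 − 1 + 0 + 3 − 4 + 7 − 6)/10 = 0.7000
Numerator Σ_{t=1}^{9}(z_t−z̄)(z_{t+1}−z̄) = -70.4900
Denominator Σ(z_t−z̄)² = 136.1000
r_1 = -70.4900 / 136.1000 = -0.518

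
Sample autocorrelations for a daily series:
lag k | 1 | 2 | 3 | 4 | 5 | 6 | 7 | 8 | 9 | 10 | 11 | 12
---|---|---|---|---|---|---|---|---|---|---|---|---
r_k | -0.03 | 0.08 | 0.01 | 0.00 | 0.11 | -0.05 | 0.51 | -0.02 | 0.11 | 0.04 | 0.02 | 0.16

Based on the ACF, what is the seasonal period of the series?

The largest autocorrelation is r_7 = 0.51; the remaining lags stay at or below 0.16.
The dominant spike at lag 7 indicates a seasonal period of 7.

7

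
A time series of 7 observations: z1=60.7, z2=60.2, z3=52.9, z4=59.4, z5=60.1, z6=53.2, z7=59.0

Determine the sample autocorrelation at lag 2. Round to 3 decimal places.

Mean z̄ = (60.7 + 60.2 + 52.9 + 59.4 + 60.1 + 53.2 + 59.0)/7 = 57.9286
Deviations from mean: 2.7714, 2.2714, -5.0286, 1.4714, 2.1714, -4.7286, 1.0714
Numerator Σ_{t=1}^{5}(z_t−z̄)(z_{t+2}−z̄) = -26.1445
Denominator Σ(z_t−z̄)² = 68.5143
r_2 = -26.1445 / 68.5143 = -0.382

-0.382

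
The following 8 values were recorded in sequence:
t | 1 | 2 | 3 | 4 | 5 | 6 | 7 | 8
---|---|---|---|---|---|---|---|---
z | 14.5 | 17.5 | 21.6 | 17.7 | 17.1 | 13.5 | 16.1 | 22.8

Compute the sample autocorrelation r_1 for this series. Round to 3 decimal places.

0.009

Mean z̄ = (14.5 + 17.5 + 21.6 + 17.7 + 17.1 + 13.5 + 16.1 + 22.8)/8 = 17.6000
Σ(z_t−z̄)(z_{t+1}−z̄) = (0.3100) + (-0.4000) + (0.4000) + (-0.0500) + (2.0500) + (6.1500) + (-7.8000) = 0.6600
Denominator Σ(z_t−z̄)² = 71.9800
r_1 = 0.6600 / 71.9800 = 0.009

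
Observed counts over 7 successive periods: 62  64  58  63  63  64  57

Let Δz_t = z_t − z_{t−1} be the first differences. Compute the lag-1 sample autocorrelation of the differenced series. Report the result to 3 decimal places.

-0.448

First differences Δz: 2, -6, 5, 0, 1, -7
Mean of differences = -0.8333
Numerator Σ(Δz_t−Δz̄)(Δz_{t+1}−Δz̄) = -49.6944
Denominator Σ(Δz_t−Δz̄)² = 110.8333
r_1(Δz) = -49.6944 / 110.8333 = -0.448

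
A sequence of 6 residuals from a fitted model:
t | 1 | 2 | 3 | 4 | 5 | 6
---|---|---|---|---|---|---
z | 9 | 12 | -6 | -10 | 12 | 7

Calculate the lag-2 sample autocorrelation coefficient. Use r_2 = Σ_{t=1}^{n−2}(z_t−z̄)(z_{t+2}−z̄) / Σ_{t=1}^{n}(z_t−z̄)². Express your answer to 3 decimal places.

Mean z̄ = (9 + 12 − 6 − 10 + 12 + 7)/6 = 4.0000
Σ(z_t−z̄)(z_{t+2}−z̄) = (-50.0000) + (-112.0000) + (-80.0000) + (-42.0000) = -284.0000
Denominator Σ(z_t−z̄)² = 458.0000
r_2 = -284.0000 / 458.0000 = -0.620

-0.620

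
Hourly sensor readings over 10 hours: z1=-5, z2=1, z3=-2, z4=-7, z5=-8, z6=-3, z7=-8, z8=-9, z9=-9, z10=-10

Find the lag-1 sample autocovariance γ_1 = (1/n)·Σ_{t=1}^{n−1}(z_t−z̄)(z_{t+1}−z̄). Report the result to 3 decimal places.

4.800

Mean z̄ = (-5 + 1 − 2 − 7 − 8 − 3 − 8 − 9 − 9 − 10)/10 = -6.0000
Σ_{t=1}^{9}(z_t−z̄)(z_{t+1}−z̄) = 48.0000
γ_1 = 48.0000 / 10 = 4.800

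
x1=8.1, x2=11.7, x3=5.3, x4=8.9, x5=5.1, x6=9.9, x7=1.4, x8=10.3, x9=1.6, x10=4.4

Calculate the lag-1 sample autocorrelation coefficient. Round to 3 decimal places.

-0.457

Mean x̄ = (8.1 + 11.7 + 5.3 + 8.9 + 5.1 + 9.9 + 1.4 + 10.3 + 1.6 + 4.4)/10 = 6.6700
Numerator Σ_{t=1}^{9}(x_t−x̄)(x_{t+1}−x̄) = -54.3729
Denominator Σ(x_t−x̄)² = 118.9010
r_1 = -54.3729 / 118.9010 = -0.457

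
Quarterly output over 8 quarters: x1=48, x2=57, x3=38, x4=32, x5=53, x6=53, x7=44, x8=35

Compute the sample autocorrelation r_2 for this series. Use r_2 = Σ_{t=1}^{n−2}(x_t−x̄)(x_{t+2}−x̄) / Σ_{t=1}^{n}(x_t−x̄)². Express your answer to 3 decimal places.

-0.708

Mean x̄ = (48 + 57 + 38 + 32 + 53 + 53 + 44 + 35)/8 = 45.0000
Deviations from mean: 3.0000, 12.0000, -7.0000, -13.0000, 8.0000, 8.0000, -1.0000, -10.0000
Σ(x_t−x̄)(x_{t+2}−x̄) = (-21.0000) + (-156.0000) + (-56.0000) + (-104.0000) + (-8.0000) + (-80.0000) = -425.0000
Denominator Σ(x_t−x̄)² = 600.0000
r_2 = -425.0000 / 600.0000 = -0.708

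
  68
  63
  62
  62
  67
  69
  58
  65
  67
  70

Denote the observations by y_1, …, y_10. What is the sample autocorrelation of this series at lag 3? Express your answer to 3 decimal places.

-0.238

Mean ȳ = (68 + 63 + 62 + 62 + 67 + 69 + 58 + 65 + 67 + 70)/10 = 65.1000
Numerator Σ_{t=1}^{7}(y_t−ȳ)(y_{t+3}−ȳ) = -30.6300
Denominator Σ(y_t−ȳ)² = 128.9000
r_3 = -30.6300 / 128.9000 = -0.238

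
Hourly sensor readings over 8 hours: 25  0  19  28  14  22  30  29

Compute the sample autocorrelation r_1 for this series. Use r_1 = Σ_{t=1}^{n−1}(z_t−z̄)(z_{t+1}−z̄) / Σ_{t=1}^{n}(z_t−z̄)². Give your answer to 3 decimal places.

Mean z̄ = (25 + 0 + 19 + 28 + 14 + 22 + 30 + 29)/8 = 20.8750
Numerator Σ_{t=1}^{7}(z_t−z̄)(z_{t+1}−z̄) = -32.6406
Denominator Σ(z_t−z̄)² = 704.8750
r_1 = -32.6406 / 704.8750 = -0.046

-0.046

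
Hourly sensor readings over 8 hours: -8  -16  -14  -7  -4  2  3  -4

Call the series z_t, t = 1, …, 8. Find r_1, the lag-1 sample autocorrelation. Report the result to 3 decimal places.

0.658

Mean z̄ = (-8 − 16 − 14 − 7 − 4 + 2 + 3 − 4)/8 = -6.0000
Deviations from mean: -2.0000, -10.0000, -8.0000, -1.0000, 2.0000, 8.0000, 9.0000, 2.0000
Numerator Σ_{t=1}^{7}(z_t−z̄)(z_{t+1}−z̄) = 212.0000
Denominator Σ(z_t−z̄)² = 322.0000
r_1 = 212.0000 / 322.0000 = 0.658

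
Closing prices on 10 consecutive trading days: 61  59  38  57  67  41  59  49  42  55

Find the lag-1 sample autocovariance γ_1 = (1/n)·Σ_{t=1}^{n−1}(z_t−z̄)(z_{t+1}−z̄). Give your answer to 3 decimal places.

-29.044

Mean z̄ = (61 + 59 + 38 + 57 + 67 + 41 + 59 + 49 + 42 + 55)/10 = 52.8000
Σ_{t=1}^{9}(z_t−z̄)(z_{t+1}−z̄) = -290.4400
γ_1 = -290.4400 / 10 = -29.044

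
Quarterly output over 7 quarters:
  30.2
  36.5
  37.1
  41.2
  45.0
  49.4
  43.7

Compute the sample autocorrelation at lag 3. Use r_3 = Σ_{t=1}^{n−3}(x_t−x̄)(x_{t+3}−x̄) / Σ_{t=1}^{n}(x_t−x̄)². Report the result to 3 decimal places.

Mean x̄ = (30.2 + 36.5 + 37.1 + 41.2 + 45.0 + 49.4 + 43.7)/7 = 40.4429
Deviations from mean: -10.2429, -3.9429, -3.3429, 0.7571, 4.5571, 8.9571, 3.2571
Σ(x_t−x̄)(x_{t+3}−x̄) = (-7.7553) + (-17.9682) + (-29.9424) + (2.4661) = -53.1998
Denominator Σ(x_t−x̄)² = 243.8171
r_3 = -53.1998 / 243.8171 = -0.218

-0.218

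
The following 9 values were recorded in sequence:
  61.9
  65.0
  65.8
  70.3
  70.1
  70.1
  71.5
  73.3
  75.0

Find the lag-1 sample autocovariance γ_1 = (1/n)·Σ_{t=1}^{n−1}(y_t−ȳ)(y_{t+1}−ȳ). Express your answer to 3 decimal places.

8.694

Mean ȳ = (61.9 + 65.0 + 65.8 + 70.3 + 70.1 + 70.1 + 71.5 + 73.3 + 75.0)/9 = 69.2222
Σ_{t=1}^{8}(y_t−ȳ)(y_{t+1}−ȳ) = 78.2417
γ_1 = 78.2417 / 9 = 8.694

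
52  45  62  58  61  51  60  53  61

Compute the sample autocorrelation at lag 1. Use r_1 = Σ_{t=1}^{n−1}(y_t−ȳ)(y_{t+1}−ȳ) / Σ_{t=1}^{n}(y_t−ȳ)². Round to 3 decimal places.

-0.261

Mean ȳ = (52 + 45 + 62 + 58 + 61 + 51 + 60 + 53 + 61)/9 = 55.8889
Numerator Σ_{t=1}^{8}(y_t−ȳ)(y_{t+1}−ȳ) = -72.2346
Denominator Σ(y_t−ȳ)² = 276.8889
r_1 = -72.2346 / 276.8889 = -0.261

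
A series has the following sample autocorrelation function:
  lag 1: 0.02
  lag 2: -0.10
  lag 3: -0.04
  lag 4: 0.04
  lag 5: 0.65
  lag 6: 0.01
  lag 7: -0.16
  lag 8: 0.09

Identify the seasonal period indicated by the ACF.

5

The largest autocorrelation is r_5 = 0.65; the remaining lags stay at or below 0.09.
The dominant spike at lag 5 indicates a seasonal period of 5.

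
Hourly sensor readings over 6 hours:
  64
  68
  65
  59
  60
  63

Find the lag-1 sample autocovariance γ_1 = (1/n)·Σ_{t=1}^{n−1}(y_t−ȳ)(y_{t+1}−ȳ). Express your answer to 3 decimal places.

3.162

Mean ȳ = (64 + 68 + 65 + 59 + 60 + 63)/6 = 63.1667
Σ_{t=1}^{5}(y_t−ȳ)(y_{t+1}−ȳ) = 18.9722
γ_1 = 18.9722 / 6 = 3.162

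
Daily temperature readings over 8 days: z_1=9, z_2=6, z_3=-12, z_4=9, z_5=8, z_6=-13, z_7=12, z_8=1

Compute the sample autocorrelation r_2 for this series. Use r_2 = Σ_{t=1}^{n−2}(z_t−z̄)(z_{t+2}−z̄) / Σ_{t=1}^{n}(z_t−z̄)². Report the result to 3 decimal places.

-0.263

Mean z̄ = (9 + 6 − 12 + 9 + 8 − 13 + 12 + 1)/8 = 2.5000
Deviations from mean: 6.5000, 3.5000, -14.5000, 6.5000, 5.5000, -15.5000, 9.5000, -1.5000
Numerator Σ_{t=1}^{6}(z_t−z̄)(z_{t+2}−z̄) = -176.5000
Denominator Σ(z_t−z̄)² = 670.0000
r_2 = -176.5000 / 670.0000 = -0.263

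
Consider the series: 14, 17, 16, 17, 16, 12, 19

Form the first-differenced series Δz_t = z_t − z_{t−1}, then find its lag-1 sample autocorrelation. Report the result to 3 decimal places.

First differences Δz: 3, -1, 1, -1, -4, 7
Mean of differences = 0.8333
Numerator Σ(Δz_t−Δz̄)(Δz_{t+1}−Δz̄) = -25.5278
Denominator Σ(Δz_t−Δz̄)² = 72.8333
r_1(Δz) = -25.5278 / 72.8333 = -0.350

-0.350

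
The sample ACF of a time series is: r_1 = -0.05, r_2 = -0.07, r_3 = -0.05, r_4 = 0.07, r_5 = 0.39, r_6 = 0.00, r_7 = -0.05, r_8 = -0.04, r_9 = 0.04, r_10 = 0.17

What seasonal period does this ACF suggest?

The largest autocorrelation is r_5 = 0.39, with a weaker echo at lag 10 (0.17); the remaining lags stay at or below 0.07.
The dominant spike at lag 5 indicates a seasonal period of 5.

5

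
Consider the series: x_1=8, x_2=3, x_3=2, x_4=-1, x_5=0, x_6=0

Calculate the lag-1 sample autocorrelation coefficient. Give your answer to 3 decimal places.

0.296

Mean x̄ = (8 + 3 + 2 − 1 + 0 + 0)/6 = 2.0000
Deviations from mean: 6.0000, 1.0000, 0.0000, -3.0000, -2.0000, -2.0000
Numerator Σ_{t=1}^{5}(x_t−x̄)(x_{t+1}−x̄) = 16.0000
Denominator Σ(x_t−x̄)² = 54.0000
r_1 = 16.0000 / 54.0000 = 0.296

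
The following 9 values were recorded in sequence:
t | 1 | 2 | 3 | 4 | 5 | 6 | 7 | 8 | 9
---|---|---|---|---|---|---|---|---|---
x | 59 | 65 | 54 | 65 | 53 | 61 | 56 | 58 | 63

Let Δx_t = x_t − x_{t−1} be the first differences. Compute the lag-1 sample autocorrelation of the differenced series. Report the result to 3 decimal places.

-0.840

First differences Δx: 6, -11, 11, -12, 8, -5, 2, 5
Mean of differences = 0.5000
Numerator Σ(Δx_t−Δx̄)(Δx_{t+1}−Δx̄) = -451.7500
Denominator Σ(Δx_t−Δx̄)² = 538.0000
r_1(Δx) = -451.7500 / 538.0000 = -0.840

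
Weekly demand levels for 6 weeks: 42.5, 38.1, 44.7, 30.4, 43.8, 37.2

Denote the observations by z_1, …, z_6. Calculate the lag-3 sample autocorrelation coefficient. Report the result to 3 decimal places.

-0.313

Mean z̄ = (42.5 + 38.1 + 44.7 + 30.4 + 43.8 + 37.2)/6 = 39.4500
Σ(z_t−z̄)(z_{t+3}−z̄) = (-27.6025) + (-5.8725) + (-11.8125) = -45.2875
Denominator Σ(z_t−z̄)² = 144.5750
r_3 = -45.2875 / 144.5750 = -0.313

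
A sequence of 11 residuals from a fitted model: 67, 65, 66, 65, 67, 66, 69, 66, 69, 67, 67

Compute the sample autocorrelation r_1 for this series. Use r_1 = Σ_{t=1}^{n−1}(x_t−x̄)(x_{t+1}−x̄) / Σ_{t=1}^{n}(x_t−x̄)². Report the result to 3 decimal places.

-0.159

Mean x̄ = (67 + 65 + 66 + 65 + 67 + 66 + 69 + 66 + 69 + 67 + 67)/11 = 66.7273
Numerator Σ_{t=1}^{10}(x_t−x̄)(x_{t+1}−x̄) = -2.8926
Denominator Σ(x_t−x̄)² = 18.1818
r_1 = -2.8926 / 18.1818 = -0.159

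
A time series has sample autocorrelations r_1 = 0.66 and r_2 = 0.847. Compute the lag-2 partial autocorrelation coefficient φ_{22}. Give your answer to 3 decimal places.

φ_{22} = (r_2 − r_1²) / (1 − r_1²)
r_1² = (0.66)² = 0.4356
Numerator = 0.847 − 0.4356 = 0.4114; denominator = 1 − 0.4356 = 0.5644
φ_{22} = 0.4114 / 0.5644 = 0.729

0.729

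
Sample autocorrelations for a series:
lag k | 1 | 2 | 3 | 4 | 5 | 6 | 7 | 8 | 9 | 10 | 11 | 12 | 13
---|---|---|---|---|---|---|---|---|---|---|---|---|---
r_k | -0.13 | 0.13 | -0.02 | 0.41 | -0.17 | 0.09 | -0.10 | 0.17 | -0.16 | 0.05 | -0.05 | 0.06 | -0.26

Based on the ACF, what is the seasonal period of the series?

4

The largest autocorrelation is r_4 = 0.41, with a weaker echo at lag 8 (0.17); the remaining lags stay at or below 0.13.
The dominant spike at lag 4 indicates a seasonal period of 4.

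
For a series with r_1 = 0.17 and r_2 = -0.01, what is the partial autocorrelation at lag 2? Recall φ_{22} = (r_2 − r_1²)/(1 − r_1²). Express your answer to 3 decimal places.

-0.040

φ_{22} = (r_2 − r_1²) / (1 − r_1²)
r_1² = (0.17)² = 0.0289
Numerator = -0.01 − 0.0289 = -0.0389; denominator = 1 − 0.0289 = 0.9711
φ_{22} = -0.0389 / 0.9711 = -0.040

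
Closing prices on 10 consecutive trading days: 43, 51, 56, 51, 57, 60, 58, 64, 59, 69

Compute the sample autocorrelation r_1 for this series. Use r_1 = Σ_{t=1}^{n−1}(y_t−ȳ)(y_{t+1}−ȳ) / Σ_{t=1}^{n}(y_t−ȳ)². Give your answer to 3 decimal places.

0.303

Mean ȳ = (43 + 51 + 56 + 51 + 57 + 60 + 58 + 64 + 59 + 69)/10 = 56.8000
Numerator Σ_{t=1}^{9}(y_t−ȳ)(y_{t+1}−ȳ) = 143.9600
Denominator Σ(y_t−ȳ)² = 475.6000
r_1 = 143.9600 / 475.6000 = 0.303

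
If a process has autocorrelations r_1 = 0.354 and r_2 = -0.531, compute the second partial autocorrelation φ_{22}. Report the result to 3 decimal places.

-0.750

φ_{22} = (r_2 − r_1²) / (1 − r_1²)
r_1² = (0.354)² = 0.125316
Numerator = -0.531 − 0.1253 = -0.6563; denominator = 1 − 0.1253 = 0.8747
φ_{22} = -0.6563 / 0.8747 = -0.750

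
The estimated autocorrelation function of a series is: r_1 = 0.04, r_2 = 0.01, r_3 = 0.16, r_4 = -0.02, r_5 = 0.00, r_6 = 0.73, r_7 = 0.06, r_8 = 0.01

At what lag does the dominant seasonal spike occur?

6

The largest autocorrelation is r_6 = 0.73; the remaining lags stay at or below 0.16.
The dominant spike at lag 6 indicates a seasonal period of 6.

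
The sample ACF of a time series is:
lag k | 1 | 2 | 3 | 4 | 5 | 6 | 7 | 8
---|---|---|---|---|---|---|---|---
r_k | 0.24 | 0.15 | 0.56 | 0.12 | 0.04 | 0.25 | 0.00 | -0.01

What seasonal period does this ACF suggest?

The largest autocorrelation is r_3 = 0.56, with a weaker echo at lag 6 (0.25); the remaining lags stay at or below 0.24. The elevated value at lag 1 (0.24), dropping to 0.15 at lag 2, reflects decaying short-term dependence rather than seasonality.
The dominant spike at lag 3 indicates a seasonal period of 3.

3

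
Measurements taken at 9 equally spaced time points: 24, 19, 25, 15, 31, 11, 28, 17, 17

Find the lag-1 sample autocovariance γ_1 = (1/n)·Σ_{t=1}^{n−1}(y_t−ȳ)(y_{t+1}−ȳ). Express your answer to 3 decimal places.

-31.141

Mean ȳ = (24 + 19 + 25 + 15 + 31 + 11 + 28 + 17 + 17)/9 = 20.7778
Σ_{t=1}^{8}(y_t−ȳ)(y_{t+1}−ȳ) = -280.2716
γ_1 = -280.2716 / 9 = -31.141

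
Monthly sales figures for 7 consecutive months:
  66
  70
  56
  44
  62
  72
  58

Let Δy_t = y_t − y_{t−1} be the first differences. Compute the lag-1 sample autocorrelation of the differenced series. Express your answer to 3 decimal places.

First differences Δy: 4, -14, -12, 18, 10, -14
Mean of differences = -1.3333
Numerator Σ(Δy_t−Δȳ)(Δy_{t+1}−Δȳ) = -63.1111
Denominator Σ(Δy_t−Δȳ)² = 965.3333
r_1(Δy) = -63.1111 / 965.3333 = -0.065

-0.065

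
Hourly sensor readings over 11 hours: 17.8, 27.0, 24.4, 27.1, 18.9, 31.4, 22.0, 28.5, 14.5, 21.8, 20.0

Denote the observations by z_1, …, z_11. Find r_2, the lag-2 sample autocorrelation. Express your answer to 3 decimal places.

Mean z̄ = (17.8 + 27.0 + 24.4 + 27.1 + 18.9 + 31.4 + 22.0 + 28.5 + 14.5 + 21.8 + 20.0)/11 = 23.0364
Numerator Σ_{t=1}^{9}(z_t−z̄)(z_{t+2}−z̄) = 115.3064
Denominator Σ(z_t−z̄)² = 263.1055
r_2 = 115.3064 / 263.1055 = 0.438

0.438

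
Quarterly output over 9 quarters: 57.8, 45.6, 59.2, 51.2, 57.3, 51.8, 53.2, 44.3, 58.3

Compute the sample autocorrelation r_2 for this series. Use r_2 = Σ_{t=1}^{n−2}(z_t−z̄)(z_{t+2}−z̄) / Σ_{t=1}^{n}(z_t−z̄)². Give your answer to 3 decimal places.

0.341

Mean z̄ = (57.8 + 45.6 + 59.2 + 51.2 + 57.3 + 51.8 + 53.2 + 44.3 + 58.3)/9 = 53.1889
Σ(z_t−z̄)(z_{t+2}−z̄) = (27.7179) + (15.0935) + (24.7123) + (2.7623) + (0.0457) + (12.3457) + (0.0568) = 82.7342
Denominator Σ(z_t−z̄)² = 242.9089
r_2 = 82.7342 / 242.9089 = 0.341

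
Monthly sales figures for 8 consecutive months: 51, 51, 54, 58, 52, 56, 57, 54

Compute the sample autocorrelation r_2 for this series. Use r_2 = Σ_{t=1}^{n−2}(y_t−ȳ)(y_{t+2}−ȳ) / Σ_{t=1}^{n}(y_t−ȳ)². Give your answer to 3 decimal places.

-0.207

Mean ȳ = (51 + 51 + 54 + 58 + 52 + 56 + 57 + 54)/8 = 54.1250
Deviations from mean: -3.1250, -3.1250, -0.1250, 3.8750, -2.1250, 1.8750, 2.8750, -0.1250
Numerator Σ_{t=1}^{6}(y_t−ȳ)(y_{t+2}−ȳ) = -10.5313
Denominator Σ(y_t−ȳ)² = 50.8750
r_2 = -10.5313 / 50.8750 = -0.207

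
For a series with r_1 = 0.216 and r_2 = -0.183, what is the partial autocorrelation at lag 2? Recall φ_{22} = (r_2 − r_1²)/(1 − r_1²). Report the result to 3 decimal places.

-0.241

φ_{22} = (r_2 − r_1²) / (1 − r_1²)
r_1² = (0.216)² = 0.046656
Numerator = -0.183 − 0.0467 = -0.2297; denominator = 1 − 0.0467 = 0.9533
φ_{22} = -0.2297 / 0.9533 = -0.241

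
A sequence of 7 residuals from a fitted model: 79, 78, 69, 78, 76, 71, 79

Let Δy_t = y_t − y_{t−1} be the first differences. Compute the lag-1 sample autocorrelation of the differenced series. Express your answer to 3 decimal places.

-0.469

First differences Δy: -1, -9, 9, -2, -5, 8
Mean of differences = 0.0000
Numerator Σ(Δy_t−Δȳ)(Δy_{t+1}−Δȳ) = -120.0000
Denominator Σ(Δy_t−Δȳ)² = 256.0000
r_1(Δy) = -120.0000 / 256.0000 = -0.469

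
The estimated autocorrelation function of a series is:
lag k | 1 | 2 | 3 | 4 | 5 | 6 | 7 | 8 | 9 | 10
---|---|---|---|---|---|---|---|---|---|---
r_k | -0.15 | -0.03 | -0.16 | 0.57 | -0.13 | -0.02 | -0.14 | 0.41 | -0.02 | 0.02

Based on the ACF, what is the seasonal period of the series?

The largest autocorrelation is r_4 = 0.57, with a weaker echo at lag 8 (0.41); the remaining lags stay at or below 0.02.
The dominant spike at lag 4 indicates a seasonal period of 4.

4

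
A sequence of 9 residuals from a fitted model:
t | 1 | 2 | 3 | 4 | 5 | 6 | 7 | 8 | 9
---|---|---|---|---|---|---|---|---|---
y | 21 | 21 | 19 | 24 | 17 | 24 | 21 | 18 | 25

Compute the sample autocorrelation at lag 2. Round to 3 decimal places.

0.127

Mean ȳ = (21 + 21 + 19 + 24 + 17 + 24 + 21 + 18 + 25)/9 = 21.1111
Σ(y_t−ȳ)(y_{t+2}−ȳ) = (0.2346) + (-0.3210) + (8.6790) + (8.3457) + (0.4568) + (-8.9877) + (-0.4321) = 7.9753
Denominator Σ(y_t−ȳ)² = 62.8889
r_2 = 7.9753 / 62.8889 = 0.127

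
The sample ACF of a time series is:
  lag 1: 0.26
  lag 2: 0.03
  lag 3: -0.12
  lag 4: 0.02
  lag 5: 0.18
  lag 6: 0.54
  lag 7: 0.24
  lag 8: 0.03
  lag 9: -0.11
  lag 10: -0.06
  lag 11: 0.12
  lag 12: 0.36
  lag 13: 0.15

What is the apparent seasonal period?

6

The largest autocorrelation is r_6 = 0.54, with a weaker echo at lag 12 (0.36); the remaining lags stay at or below 0.26. The elevated value at lag 1 (0.26), dropping to 0.03 at lag 2, reflects decaying short-term dependence rather than seasonality.
The dominant spike at lag 6 indicates a seasonal period of 6.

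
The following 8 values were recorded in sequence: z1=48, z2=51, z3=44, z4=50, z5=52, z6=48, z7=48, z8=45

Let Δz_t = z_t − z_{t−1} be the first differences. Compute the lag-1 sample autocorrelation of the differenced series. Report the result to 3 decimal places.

First differences Δz: 3, -7, 6, 2, -4, 0, -3
Mean of differences = -0.4286
Numerator Σ(Δz_t−Δz̄)(Δz_{t+1}−Δz̄) = -60.4694
Denominator Σ(Δz_t−Δz̄)² = 121.7143
r_1(Δz) = -60.4694 / 121.7143 = -0.497

-0.497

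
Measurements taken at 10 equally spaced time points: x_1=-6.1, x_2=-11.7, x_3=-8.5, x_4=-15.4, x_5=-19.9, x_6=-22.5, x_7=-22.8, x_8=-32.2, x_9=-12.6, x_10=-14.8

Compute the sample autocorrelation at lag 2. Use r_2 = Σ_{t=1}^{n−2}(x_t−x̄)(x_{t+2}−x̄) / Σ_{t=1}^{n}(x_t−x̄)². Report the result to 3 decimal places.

0.211

Mean x̄ = (-6.1 − 11.7 − 8.5 − 15.4 − 19.9 − 22.5 − 22.8 − 32.2 − 12.6 − 14.8)/10 = -16.6500
Numerator Σ_{t=1}^{8}(x_t−x̄)(x_{t+2}−x̄) = 115.6500
Denominator Σ(x_t−x̄)² = 548.0250
r_2 = 115.6500 / 548.0250 = 0.211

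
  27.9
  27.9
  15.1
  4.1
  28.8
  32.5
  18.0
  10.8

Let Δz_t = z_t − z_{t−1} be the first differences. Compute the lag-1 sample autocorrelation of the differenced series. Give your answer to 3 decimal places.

First differences Δz: 0.0, -12.8, -11.0, 24.7, 3.7, -14.5, -7.2
Mean of differences = -2.4429
Numerator Σ(Δz_t−Δz̄)(Δz_{t+1}−Δz̄) = -18.9118
Denominator Σ(Δz_t−Δz̄)² = 1128.9371
r_1(Δz) = -18.9118 / 1128.9371 = -0.017

-0.017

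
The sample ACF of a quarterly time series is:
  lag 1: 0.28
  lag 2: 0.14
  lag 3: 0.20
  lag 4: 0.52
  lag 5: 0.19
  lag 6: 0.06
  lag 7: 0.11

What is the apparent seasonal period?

The largest autocorrelation is r_4 = 0.52; the remaining lags stay at or below 0.28. The elevated value at lag 1 (0.28), dropping to 0.14 at lag 2, reflects decaying short-term dependence rather than seasonality.
The dominant spike at lag 4 indicates a seasonal period of 4.

4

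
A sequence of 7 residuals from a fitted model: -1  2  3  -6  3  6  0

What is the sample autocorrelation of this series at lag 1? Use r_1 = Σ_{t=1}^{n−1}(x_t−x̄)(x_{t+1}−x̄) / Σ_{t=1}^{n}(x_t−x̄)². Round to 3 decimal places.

-0.261

Mean x̄ = (-1 + 2 + 3 − 6 + 3 + 6 + 0)/7 = 1.0000
Deviations from mean: -2.0000, 1.0000, 2.0000, -7.0000, 2.0000, 5.0000, -1.0000
Σ(x_t−x̄)(x_{t+1}−x̄) = (-2.0000) + (2.0000) + (-14.0000) + (-14.0000) + (10.0000) + (-5.0000) = -23.0000
Denominator Σ(x_t−x̄)² = 88.0000
r_1 = -23.0000 / 88.0000 = -0.261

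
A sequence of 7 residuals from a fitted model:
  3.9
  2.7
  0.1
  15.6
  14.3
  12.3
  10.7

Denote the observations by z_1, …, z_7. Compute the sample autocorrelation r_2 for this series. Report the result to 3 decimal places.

-0.051

Mean z̄ = (3.9 + 2.7 + 0.1 + 15.6 + 14.3 + 12.3 + 10.7)/7 = 8.5143
Deviations from mean: -4.6143, -5.8143, -8.4143, 7.0857, 5.7857, 3.7857, 2.1857
Σ(z_t−z̄)(z_{t+2}−z̄) = (38.8259) + (-41.1984) + (-48.6827) + (26.8245) + (12.6459) = -11.5847
Denominator Σ(z_t−z̄)² = 228.6886
r_2 = -11.5847 / 228.6886 = -0.051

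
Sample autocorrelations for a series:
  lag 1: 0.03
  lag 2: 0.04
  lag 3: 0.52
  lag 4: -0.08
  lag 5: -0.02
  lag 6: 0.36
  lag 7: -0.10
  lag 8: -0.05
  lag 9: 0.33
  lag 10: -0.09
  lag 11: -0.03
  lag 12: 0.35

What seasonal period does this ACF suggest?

3

The largest autocorrelation is r_3 = 0.52, with weaker echoes at lags 6 (0.36), 9 (0.33) and 12 (0.35); the remaining lags stay at or below 0.04.
The dominant spike at lag 3 indicates a seasonal period of 3.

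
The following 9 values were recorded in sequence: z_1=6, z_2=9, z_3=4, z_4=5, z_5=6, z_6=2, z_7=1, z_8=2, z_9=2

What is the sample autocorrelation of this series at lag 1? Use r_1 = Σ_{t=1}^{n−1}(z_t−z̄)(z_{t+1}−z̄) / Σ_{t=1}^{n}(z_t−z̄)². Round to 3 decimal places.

Mean z̄ = (6 + 9 + 4 + 5 + 6 + 2 + 1 + 2 + 2)/9 = 4.1111
Numerator Σ_{t=1}^{8}(z_t−z̄)(z_{t+1}−z̄) = 23.8765
Denominator Σ(z_t−z̄)² = 54.8889
r_1 = 23.8765 / 54.8889 = 0.435

0.435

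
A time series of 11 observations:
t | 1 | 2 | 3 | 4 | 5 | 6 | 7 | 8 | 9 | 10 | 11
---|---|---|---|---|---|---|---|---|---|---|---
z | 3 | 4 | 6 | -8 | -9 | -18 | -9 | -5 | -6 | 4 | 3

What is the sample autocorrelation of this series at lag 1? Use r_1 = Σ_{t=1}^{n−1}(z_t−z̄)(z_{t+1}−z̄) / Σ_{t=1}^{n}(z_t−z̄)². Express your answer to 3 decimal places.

0.523

Mean z̄ = (3 + 4 + 6 − 8 − 9 − 18 − 9 − 5 − 6 + 4 + 3)/11 = -3.1818
Numerator Σ_{t=1}^{10}(z_t−z̄)(z_{t+1}−z̄) = 306.4215
Denominator Σ(z_t−z̄)² = 585.6364
r_1 = 306.4215 / 585.6364 = 0.523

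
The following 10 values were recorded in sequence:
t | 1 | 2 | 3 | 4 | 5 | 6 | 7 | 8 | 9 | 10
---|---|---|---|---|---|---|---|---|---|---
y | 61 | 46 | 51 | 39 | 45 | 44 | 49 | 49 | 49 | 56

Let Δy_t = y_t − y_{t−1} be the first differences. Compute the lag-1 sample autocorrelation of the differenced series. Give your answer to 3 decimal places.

-0.431

First differences Δy: -15, 5, -12, 6, -1, 5, 0, 0, 7
Mean of differences = -0.5556
Numerator Σ(Δy_t−Δȳ)(Δy_{t+1}−Δȳ) = -216.6420
Denominator Σ(Δy_t−Δȳ)² = 502.2222
r_1(Δy) = -216.6420 / 502.2222 = -0.431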